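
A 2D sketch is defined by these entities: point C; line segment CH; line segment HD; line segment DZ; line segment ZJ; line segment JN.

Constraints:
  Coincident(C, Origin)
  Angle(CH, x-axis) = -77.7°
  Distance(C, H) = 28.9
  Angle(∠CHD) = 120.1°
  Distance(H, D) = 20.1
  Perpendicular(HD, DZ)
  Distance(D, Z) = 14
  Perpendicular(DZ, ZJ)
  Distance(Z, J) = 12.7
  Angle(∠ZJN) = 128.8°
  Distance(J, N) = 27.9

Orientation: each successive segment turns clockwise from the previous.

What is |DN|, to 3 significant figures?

31.2

C is at the origin; CH runs at -77.7° with length 28.9, so H = (6.16, -28.2). ∠CHD = 120.1° gives HD at -138° from the x-axis; with |HD| = 20.1, D = (-8.69, -41.8). HD is perpendicular to DZ, so DZ runs at 132°; with |DZ| = 14.0, Z = (-18.1, -31.5). The perpendicularity gives ZJ at right angles to DZ, so ZJ runs at 42.4°; with |ZJ| = 12.7, J = (-8.75, -22.9). ∠ZJN = 128.8° gives JN at -8.80° from the x-axis; with |JN| = 27.9, N = (18.8, -27.2). Then |DN| = |N − D| = 31.2.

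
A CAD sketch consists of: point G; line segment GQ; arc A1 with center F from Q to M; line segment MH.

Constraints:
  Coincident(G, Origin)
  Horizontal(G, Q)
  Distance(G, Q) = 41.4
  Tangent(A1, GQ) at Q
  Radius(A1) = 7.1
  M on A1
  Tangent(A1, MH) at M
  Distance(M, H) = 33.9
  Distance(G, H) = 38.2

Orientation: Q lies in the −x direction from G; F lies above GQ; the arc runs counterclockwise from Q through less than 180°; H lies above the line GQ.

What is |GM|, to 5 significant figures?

35.382

Checks: G.y = 0.00, Q.y = 0.00 ✓; |FM| = 7.100 ✓; ∠(FM, MH) = 90.00° ✓; |MH| = 33.90 ✓; |GH| = 38.20 ✓.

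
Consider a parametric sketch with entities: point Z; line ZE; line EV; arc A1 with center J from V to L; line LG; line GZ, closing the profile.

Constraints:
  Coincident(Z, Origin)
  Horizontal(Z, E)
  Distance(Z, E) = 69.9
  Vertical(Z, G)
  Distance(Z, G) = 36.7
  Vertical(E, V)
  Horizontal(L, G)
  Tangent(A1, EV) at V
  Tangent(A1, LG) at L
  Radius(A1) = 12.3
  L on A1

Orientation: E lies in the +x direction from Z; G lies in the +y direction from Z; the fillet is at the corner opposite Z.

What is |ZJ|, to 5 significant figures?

62.555

Z is at the origin; Z and E share the same y with |ZE| = 69.9 and E on the +x side, so E = (69.900, 0.0000). Z and G share the same x with |ZG| = 36.7 and G on the +y side, so G = (0.0000, 36.700). The virtual corner opposite Z is at (69.900, 36.700). A1 meets EV tangentially, so JV is at right angles to EV and since A1 is tangent to LG there, JL ⟂ LG, with radius 12.3, so the center J sits 12.3 in from both sides at J = (57.600, 24.400). Then |ZJ| = |J − Z| = 62.555.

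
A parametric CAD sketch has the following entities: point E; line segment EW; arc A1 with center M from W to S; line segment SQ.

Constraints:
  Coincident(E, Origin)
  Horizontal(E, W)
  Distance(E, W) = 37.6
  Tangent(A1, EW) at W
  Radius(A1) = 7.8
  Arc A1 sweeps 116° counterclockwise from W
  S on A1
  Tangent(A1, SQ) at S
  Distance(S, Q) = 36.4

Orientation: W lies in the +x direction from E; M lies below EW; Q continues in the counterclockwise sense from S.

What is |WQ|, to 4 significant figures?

44.84

On A1, W sits at bearing 90° from M; a 116° counterclockwise sweep puts S at bearing 206°, so S = M + 7.8·(cos 206°, sin 206°) = (30.59, -11.22). The tangent condition forces MS to be normal to SQ, so SQ runs along (−sin 206°, cos 206°); with |SQ| = 36.4, Q = (46.55, -43.94). Then |WQ| = |Q − W| = 44.84.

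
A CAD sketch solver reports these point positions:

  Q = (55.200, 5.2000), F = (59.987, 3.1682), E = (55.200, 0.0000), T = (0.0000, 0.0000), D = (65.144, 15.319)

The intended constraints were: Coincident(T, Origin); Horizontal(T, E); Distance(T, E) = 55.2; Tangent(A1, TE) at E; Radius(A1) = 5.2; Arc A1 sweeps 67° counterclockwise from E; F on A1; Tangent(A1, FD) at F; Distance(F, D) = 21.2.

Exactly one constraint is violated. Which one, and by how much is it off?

Distance(F, D) = 21.2 — off by 8.00.

T = (0.00, 0.00) ✓; T.y = 0.00, E.y = 0.00 ✓; |TE| = 55.20 ✓; ∠(QE, ET) = 90.00° ✓; |QE| = 5.200 ✓; bearing(Q→F) − bearing(Q→E) = 67.00° ✓; |QF| = 5.200 ✓; ∠(QF, FD) = 90.00° ✓; |FD| = 13.20 ✗.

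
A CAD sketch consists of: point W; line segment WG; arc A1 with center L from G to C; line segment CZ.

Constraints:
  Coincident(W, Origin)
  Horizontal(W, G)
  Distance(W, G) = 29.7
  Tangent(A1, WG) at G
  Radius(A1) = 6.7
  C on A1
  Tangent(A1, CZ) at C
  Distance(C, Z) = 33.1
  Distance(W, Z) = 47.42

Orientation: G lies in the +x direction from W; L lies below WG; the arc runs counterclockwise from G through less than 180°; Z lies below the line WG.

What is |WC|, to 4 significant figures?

24.10

W is at the origin; W and G share the same y with |WG| = 29.7 and G on the +x side, so G = (29.70, 0.000). Tangency of A1 to WG means the radius LG is perpendicular to WG, so L = G + (0, -6.7) = (29.70, -6.700). Since LC ⟂ CZ (tangency), |LZ| = √(6.7² + 33.1²) = 33.77 regardless of where C sits on A1. So Z lies on both circle(W, 47.42) and circle(L, 33.77); the below-WG intersection is Z = (25.20, -40.17). C is the foot of the tangent from Z: C = (23.01, -7.142).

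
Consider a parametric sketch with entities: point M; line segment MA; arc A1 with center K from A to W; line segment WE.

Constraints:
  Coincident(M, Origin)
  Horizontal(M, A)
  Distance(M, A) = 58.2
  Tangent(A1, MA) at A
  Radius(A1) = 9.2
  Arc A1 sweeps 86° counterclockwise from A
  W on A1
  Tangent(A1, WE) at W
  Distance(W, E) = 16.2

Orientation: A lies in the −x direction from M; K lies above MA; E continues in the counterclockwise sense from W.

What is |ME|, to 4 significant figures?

53.90

M is at the origin; MA is horizontal with |MA| = 58.2 and A on the −x side, so A = (-58.20, 0.000). A1 meets MA tangentially, so KA is at right angles to MA, so K = A + (0, 9.2) = (-58.20, 9.200). On A1, A sits at bearing -90° from K; an 86° counterclockwise sweep puts W at bearing -4°, so W = K + 9.2·(cos -4°, sin -4°) = (-49.02, 8.558). A1 meets WE tangentially, so KW is at right angles to WE, so WE runs along (−sin -4°, cos -4°); with |WE| = 16.2, E = (-47.89, 24.72). Then |ME| = |E − M| = 53.90.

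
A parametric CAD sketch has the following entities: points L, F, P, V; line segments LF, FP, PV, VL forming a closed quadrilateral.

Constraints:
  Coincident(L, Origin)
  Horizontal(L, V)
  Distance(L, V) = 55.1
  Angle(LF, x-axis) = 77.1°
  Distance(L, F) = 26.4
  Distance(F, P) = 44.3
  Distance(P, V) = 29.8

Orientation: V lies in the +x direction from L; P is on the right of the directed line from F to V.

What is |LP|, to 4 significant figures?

30.79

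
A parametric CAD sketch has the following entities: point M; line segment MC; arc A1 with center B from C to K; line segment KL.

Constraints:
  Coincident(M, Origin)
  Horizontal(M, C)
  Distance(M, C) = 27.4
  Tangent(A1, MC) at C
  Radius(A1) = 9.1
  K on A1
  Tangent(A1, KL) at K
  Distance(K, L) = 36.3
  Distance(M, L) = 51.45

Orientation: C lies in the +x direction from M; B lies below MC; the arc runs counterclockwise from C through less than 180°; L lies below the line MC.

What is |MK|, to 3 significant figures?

21.0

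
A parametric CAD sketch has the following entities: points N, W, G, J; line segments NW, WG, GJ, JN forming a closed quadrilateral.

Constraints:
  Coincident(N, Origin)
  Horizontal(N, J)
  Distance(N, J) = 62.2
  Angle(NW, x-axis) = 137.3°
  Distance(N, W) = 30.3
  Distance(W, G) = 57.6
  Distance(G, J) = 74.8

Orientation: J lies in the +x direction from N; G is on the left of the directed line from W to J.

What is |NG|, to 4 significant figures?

63.76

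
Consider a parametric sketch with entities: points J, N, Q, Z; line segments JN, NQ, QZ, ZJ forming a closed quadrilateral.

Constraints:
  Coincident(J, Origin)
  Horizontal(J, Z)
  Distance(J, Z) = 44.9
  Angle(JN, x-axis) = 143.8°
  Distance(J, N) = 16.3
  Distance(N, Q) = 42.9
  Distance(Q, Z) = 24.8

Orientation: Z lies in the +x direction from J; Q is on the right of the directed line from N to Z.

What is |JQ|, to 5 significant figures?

26.700

Checks: |NQ| = 42.90 ✓; |QZ| = 24.80 ✓.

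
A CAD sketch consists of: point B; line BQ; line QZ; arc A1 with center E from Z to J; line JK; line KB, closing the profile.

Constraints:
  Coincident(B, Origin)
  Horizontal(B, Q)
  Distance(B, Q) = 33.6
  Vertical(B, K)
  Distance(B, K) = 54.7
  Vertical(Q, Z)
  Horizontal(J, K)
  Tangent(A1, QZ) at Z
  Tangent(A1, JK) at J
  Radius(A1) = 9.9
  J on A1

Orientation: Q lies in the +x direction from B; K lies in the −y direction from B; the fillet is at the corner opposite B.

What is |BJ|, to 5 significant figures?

59.614

The virtual corner opposite B is at (33.600, -54.700). Since A1 is tangent to QZ there, EZ ⟂ QZ and since A1 is tangent to JK there, EJ ⟂ JK, with radius 9.9, so the center E sits 9.9 in from both sides at E = (23.700, -44.800). That places the tangent points at Z = (33.600, -44.800) on QZ and J = (23.700, -54.700) on JK. Then |BJ| = |J − B| = 59.614.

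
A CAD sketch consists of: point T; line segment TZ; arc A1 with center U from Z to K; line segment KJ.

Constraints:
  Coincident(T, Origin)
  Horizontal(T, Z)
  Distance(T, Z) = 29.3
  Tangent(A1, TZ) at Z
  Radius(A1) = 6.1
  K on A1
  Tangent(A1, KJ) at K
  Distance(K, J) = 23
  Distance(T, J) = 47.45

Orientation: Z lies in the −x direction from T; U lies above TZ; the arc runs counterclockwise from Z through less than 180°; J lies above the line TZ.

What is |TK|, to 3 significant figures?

26.3

Checks: |UK| = 6.100 ✓; ∠(UK, KJ) = 90.00° ✓; |KJ| = 23.00 ✓; |TJ| = 47.45 ✓.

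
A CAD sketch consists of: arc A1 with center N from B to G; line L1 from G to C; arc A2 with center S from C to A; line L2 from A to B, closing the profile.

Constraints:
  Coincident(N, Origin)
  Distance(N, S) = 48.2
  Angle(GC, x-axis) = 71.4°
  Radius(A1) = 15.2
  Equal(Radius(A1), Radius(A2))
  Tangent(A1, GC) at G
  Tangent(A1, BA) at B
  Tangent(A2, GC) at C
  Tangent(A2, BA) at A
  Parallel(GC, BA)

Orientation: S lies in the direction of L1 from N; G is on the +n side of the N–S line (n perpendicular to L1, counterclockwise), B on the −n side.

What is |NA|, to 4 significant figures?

50.54

The slot axis is L1's direction at 71.4°, so u = (cos 71.4°, sin 71.4°) = (0.3190, 0.9478) and n = (−sin 71.4°, cos 71.4°) = (-0.9478, 0.3190). N is at the origin and S lies 48.2 along u from N, so S = 48.2·u = (15.37, 45.68). Tangency of A1 to both parallel lines with radius 15.2 puts G and B at N ± 15.2·n: G = (-14.41, 4.848), B = (14.41, -4.848). Equal radii place C and A the same way about S: C = S + 15.2·n = (0.9678, 50.53), A = S − 15.2·n = (29.78, 40.83). Then |NA| = |A − N| = 50.54.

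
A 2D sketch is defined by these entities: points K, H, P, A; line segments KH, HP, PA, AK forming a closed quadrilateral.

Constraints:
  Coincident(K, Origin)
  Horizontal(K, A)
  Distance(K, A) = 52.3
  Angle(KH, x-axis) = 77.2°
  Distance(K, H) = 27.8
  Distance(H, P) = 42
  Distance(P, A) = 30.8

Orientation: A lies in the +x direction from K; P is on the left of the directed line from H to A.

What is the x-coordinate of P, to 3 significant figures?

48.0

Checks: |HP| = 42.00 ✓; |PA| = 30.80 ✓.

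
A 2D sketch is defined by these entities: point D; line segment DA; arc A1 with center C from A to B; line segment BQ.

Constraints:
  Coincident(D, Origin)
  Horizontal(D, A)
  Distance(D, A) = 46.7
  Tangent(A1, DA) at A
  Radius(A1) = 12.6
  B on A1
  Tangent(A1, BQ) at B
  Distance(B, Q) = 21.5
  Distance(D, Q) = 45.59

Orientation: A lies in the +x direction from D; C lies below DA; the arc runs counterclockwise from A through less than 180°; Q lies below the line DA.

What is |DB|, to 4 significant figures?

35.97

Checks: |CB| = 12.60 ✓; ∠(CB, BQ) = 90.00° ✓; |BQ| = 21.50 ✓; |DQ| = 45.59 ✓.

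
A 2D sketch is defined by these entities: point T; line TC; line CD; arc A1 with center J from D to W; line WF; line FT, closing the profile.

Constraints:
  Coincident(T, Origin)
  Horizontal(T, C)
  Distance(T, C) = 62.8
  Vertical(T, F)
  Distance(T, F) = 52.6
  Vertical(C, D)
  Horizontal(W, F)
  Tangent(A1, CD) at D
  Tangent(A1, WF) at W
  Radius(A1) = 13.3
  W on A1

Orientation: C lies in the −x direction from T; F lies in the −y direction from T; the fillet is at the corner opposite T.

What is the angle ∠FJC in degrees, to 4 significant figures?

123.7°

T is at the origin; T and C share the same y with |TC| = 62.8 and C on the −x side, so C = (-62.80, 0.000). T and F share the same x with |TF| = 52.6 and F on the −y side, so F = (0.000, -52.60). The virtual corner opposite T is at (-62.80, -52.60). A1 meets CD tangentially, so JD is at right angles to CD and tangency of A1 to WF means the radius JW is perpendicular to WF, with radius 13.3, so the center J sits 13.3 in from both sides at J = (-49.50, -39.30). Then cos ∠FJC = JF·JC / (|JF||JC|), giving 123.7°.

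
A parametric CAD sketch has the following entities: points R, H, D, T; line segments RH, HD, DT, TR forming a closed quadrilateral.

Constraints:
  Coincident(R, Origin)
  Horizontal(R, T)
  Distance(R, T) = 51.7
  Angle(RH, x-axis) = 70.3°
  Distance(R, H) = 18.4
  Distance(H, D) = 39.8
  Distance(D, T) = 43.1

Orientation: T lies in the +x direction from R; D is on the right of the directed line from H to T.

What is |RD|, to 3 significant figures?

26.0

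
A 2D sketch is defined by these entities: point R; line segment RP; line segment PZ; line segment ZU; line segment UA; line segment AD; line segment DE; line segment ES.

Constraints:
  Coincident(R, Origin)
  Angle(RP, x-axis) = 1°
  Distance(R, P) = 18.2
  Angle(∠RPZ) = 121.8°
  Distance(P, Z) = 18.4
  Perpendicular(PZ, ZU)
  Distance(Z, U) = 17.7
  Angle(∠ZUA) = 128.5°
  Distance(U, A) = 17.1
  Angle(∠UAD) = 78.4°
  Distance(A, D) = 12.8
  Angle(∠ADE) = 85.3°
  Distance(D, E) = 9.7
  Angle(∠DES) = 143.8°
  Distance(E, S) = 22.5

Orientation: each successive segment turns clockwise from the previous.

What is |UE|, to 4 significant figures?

11.12

R is at the origin; RP runs at 1.0° with length 18.2, so P = (18.20, 0.3176). ∠RPZ = 121.8° gives PZ at -57.20° from the x-axis; with |PZ| = 18.4, Z = (28.16, -15.15). PZ is perpendicular to ZU, so ZU runs at -147.2°; with |ZU| = 17.7, U = (13.29, -24.74). ∠ZUA = 128.5° gives UA at 161.3° from the x-axis; with |UA| = 17.1, A = (-2.911, -19.25). ∠UAD = 78.4° gives AD at 59.70° from the x-axis; with |AD| = 12.8, D = (3.547, -8.203). ∠ADE = 85.3° gives DE at -35.00° from the x-axis; with |DE| = 9.7, E = (11.49, -13.77). Then |UE| = |E − U| = 11.12.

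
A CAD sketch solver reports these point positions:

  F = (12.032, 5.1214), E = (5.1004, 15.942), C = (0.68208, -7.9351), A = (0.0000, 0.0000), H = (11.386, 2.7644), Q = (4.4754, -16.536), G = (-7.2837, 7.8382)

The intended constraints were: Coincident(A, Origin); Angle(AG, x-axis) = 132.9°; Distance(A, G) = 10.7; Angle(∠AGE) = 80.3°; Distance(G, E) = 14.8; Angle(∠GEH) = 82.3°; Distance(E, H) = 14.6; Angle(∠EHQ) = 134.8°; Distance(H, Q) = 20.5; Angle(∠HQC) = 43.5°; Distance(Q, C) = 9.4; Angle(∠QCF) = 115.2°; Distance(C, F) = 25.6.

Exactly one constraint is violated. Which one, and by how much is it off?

Distance(C, F) = 25.6 — off by 8.30.

A = (0.00, 0.00) ✓; AG at 132.9° ✓; |AG| = 10.70 ✓; ∠AGE = 80.30° ✓; |GE| = 14.80 ✓; ∠GEH = 82.30° ✓; |EH| = 14.60 ✓; ∠EHQ = 134.8° ✓; |HQ| = 20.50 ✓; ∠HQC = 43.50° ✓; |QC| = 9.400 ✓; ∠QCF = 115.2° ✓; |CF| = 17.30 ✗.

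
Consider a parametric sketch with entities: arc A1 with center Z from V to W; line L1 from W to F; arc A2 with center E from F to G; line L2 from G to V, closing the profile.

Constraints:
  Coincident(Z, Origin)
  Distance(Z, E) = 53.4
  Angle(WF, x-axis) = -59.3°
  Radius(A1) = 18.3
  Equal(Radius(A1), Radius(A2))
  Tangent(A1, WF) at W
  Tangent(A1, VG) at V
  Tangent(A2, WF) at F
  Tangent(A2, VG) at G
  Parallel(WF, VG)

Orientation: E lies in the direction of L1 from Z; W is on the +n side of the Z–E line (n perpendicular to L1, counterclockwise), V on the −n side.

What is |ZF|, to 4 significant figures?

56.45

Tangency of A1 to both parallel lines with radius 18.3 puts W and V at Z ± 18.3·n: W = (15.74, 9.343), V = (-15.74, -9.343). Equal radii place F and G the same way about E: F = E + 18.3·n = (43.00, -36.57), G = E − 18.3·n = (11.53, -55.26). Then |ZF| = |F − Z| = 56.45.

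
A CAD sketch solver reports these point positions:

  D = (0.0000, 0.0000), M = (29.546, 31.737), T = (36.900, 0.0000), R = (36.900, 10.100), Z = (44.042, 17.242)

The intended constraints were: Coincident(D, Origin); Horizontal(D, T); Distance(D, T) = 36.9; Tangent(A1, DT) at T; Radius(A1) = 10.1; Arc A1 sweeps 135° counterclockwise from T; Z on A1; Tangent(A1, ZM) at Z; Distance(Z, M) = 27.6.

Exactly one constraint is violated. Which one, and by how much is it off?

Distance(Z, M) = 27.6 — off by 7.10.

D = (0.00, 0.00) ✓; D.y = 0.00, T.y = 0.00 ✓; |DT| = 36.90 ✓; ∠(RT, TD) = 90.00° ✓; |RT| = 10.10 ✓; bearing(R→Z) − bearing(R→T) = 135.0° ✓; |RZ| = 10.10 ✓; ∠(RZ, ZM) = 90.00° ✓; |ZM| = 20.50 ✗.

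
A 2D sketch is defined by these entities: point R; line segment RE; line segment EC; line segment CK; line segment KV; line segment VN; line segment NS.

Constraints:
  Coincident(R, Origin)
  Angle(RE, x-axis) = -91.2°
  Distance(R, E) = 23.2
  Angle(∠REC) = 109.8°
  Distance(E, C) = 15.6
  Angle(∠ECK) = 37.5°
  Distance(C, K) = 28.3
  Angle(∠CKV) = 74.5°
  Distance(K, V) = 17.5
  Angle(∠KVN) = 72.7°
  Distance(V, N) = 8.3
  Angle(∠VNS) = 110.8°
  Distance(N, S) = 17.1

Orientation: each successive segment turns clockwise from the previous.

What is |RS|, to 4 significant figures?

11.77

R is at the origin; RE runs at -91.2° with length 23.2, so E = (-0.4859, -23.19). ∠REC = 109.8° gives EC at -161.4° from the x-axis; with |EC| = 15.6, C = (-15.27, -28.17). ∠ECK = 37.5° gives CK at 56.10° from the x-axis; with |CK| = 28.3, K = (0.5131, -4.681). ∠CKV = 74.5° gives KV at -49.40° from the x-axis; with |KV| = 17.5, V = (11.90, -17.97). ∠KVN = 72.7° gives VN at -156.7° from the x-axis; with |VN| = 8.3, N = (4.279, -21.25). ∠VNS = 110.8° gives NS at 134.1° from the x-axis; with |NS| = 17.1, S = (-7.622, -8.972). Then |RS| = |S − R| = 11.77.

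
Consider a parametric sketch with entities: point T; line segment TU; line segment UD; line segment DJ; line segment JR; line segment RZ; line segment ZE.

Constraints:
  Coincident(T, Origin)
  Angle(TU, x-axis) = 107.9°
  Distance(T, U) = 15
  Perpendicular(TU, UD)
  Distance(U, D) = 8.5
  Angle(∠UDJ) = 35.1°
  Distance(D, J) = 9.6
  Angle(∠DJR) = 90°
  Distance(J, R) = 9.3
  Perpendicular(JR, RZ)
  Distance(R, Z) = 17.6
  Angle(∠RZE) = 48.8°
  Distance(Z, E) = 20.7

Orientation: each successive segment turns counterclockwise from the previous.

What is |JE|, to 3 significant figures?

7.42

T is at the origin; TU runs at 107.9° with length 15.0, so U = (-4.61, 14.3). TU ⟂ UD, so UD runs at -162°; with |UD| = 8.5, D = (-12.7, 11.7). ∠UDJ = 35.1° gives DJ at -17.2° from the x-axis; with |DJ| = 9.6, J = (-3.53, 8.82). ∠DJR = 90.0° gives JR at 72.8° from the x-axis; with |JR| = 9.3, R = (-0.778, 17.7). JR is perpendicular to RZ, so RZ runs at 163°; with |RZ| = 17.6, Z = (-17.6, 22.9). ∠RZE = 48.8° gives ZE at -66.0° from the x-axis; with |ZE| = 20.7, E = (-9.17, 4.00). Then |JE| = |E − J| = 7.42.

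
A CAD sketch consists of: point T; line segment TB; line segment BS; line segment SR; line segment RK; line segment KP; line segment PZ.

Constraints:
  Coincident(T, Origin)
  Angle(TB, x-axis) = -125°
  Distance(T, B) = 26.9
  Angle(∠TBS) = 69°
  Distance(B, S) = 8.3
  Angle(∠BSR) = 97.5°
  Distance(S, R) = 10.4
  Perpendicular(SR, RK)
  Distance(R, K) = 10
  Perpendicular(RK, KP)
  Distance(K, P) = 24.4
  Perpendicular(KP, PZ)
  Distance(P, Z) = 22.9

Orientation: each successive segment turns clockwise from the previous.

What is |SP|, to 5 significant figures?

17.205

SR ⟂ RK, so RK runs at -48.500°; with |RK| = 10.0, K = (-5.6552, -15.752). RK ⟂ KP, so KP runs at -138.50°; with |KP| = 24.4, P = (-23.930, -31.920). Then |SP| = |P − S| = 17.205.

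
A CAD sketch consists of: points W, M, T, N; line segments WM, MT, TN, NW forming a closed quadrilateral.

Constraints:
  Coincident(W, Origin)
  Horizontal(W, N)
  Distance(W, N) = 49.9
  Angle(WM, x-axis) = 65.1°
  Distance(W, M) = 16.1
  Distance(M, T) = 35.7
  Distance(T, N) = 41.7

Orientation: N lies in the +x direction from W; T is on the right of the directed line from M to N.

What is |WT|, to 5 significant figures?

24.533

Checks: |MT| = 35.70 ✓; |TN| = 41.70 ✓.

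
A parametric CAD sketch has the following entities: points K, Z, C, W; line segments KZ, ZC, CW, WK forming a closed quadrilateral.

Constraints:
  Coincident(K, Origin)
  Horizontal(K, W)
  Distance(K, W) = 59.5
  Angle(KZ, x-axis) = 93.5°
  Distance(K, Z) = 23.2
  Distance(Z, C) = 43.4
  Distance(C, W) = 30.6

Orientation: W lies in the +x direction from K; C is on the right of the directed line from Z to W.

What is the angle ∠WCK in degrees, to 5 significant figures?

153.27°

Checks: K = (0.00, 0.00) ✓; |ZC| = 43.40 ✓; |CW| = 30.60 ✓.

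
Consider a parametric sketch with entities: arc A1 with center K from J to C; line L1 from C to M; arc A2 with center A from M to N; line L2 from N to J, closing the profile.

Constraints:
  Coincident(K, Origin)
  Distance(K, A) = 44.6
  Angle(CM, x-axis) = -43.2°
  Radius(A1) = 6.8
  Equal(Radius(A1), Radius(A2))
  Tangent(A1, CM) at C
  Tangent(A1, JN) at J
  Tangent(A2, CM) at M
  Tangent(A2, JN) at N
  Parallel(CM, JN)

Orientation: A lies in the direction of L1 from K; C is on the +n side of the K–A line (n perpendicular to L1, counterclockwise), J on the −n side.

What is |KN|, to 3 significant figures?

45.1

The slot axis is L1's direction at -43.2°, so u = (cos -43.2°, sin -43.2°) = (0.729, -0.685) and n = (−sin -43.2°, cos -43.2°) = (0.685, 0.729). K is at the origin and A lies 44.6 along u from K, so A = 44.6·u = (32.5, -30.5). Tangency of A1 to both parallel lines with radius 6.8 puts C and J at K ± 6.8·n: C = (4.65, 4.96), J = (-4.65, -4.96). Equal radii place M and N the same way about A: M = A + 6.8·n = (37.2, -25.6), N = A − 6.8·n = (27.9, -35.5). Then |KN| = |N − K| = 45.1.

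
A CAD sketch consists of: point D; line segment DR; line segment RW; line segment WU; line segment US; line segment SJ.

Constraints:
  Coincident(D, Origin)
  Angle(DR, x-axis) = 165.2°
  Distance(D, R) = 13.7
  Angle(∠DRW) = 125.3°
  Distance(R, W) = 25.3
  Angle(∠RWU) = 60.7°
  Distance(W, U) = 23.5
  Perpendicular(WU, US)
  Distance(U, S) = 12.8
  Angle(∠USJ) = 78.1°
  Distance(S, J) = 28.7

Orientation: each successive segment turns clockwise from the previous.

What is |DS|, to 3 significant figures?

11.0

D is at the origin; DR runs at 165.2° with length 13.7, so R = (-13.2, 3.50). ∠DRW = 125.3° gives RW at 110° from the x-axis; with |RW| = 25.3, W = (-22.1, 27.2). ∠RWU = 60.7° gives WU at -8.80° from the x-axis; with |WU| = 23.5, U = (1.12, 23.6). The perpendicularity gives US at right angles to WU, so US runs at -98.8°; with |US| = 12.8, S = (-0.841, 11.0). Then |DS| = |S − D| = 11.0.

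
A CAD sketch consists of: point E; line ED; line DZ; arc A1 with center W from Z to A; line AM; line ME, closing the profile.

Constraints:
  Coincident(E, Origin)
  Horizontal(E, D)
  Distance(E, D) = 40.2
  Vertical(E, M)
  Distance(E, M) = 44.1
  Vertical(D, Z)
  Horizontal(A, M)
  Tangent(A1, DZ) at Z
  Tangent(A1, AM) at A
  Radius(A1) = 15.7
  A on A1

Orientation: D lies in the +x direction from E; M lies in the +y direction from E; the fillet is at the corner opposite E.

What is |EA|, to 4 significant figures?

50.45

E is at the origin; E and D share the same y with |ED| = 40.2 and D on the +x side, so D = (40.20, 0.000). EM is vertical with |EM| = 44.1 and M on the +y side, so M = (0.000, 44.10). The virtual corner opposite E is at (40.20, 44.10). Tangency of A1 to DZ means the radius WZ is perpendicular to DZ and since A1 is tangent to AM there, WA ⟂ AM, with radius 15.7, so the center W sits 15.7 in from both sides at W = (24.50, 28.40). That places the tangent points at Z = (40.20, 28.40) on DZ and A = (24.50, 44.10) on AM. Then |EA| = |A − E| = 50.45.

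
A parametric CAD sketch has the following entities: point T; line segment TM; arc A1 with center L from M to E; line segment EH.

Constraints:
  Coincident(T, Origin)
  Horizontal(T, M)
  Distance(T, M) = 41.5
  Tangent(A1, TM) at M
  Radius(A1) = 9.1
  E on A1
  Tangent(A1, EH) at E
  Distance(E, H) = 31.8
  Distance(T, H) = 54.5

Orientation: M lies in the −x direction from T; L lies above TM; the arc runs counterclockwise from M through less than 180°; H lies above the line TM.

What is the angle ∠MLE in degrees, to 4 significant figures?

95.05°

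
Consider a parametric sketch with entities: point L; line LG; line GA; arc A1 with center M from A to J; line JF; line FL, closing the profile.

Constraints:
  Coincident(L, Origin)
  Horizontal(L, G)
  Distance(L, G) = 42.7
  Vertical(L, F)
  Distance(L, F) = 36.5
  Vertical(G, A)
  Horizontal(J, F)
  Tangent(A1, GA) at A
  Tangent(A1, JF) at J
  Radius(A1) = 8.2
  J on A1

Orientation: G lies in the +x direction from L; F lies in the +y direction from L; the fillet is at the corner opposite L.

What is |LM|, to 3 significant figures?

44.6

L and F share the same x with |LF| = 36.5 and F on the +y side, so F = (0.00, 36.5). The virtual corner opposite L is at (42.7, 36.5). Since A1 is tangent to GA there, MA ⟂ GA and since A1 is tangent to JF there, MJ ⟂ JF, with radius 8.2, so the center M sits 8.2 in from both sides at M = (34.5, 28.3). Then |LM| = |M − L| = 44.6.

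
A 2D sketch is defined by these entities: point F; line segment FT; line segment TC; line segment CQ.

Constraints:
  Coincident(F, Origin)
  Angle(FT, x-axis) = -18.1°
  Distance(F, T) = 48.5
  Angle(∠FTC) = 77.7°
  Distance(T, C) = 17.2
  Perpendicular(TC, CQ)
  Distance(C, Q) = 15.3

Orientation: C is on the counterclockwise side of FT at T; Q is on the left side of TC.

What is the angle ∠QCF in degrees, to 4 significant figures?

8.247°

F is at the origin; FT runs at -18.1° with length 48.5, so T = 48.5·(cos -18.1°, sin -18.1°) = (46.10, -15.07). ∠FTC = 77.7°, so TC runs at -18.1° + (180° − 77.7°) = 84.20° from the x-axis; with |TC| = 17.2, C = T + 17.2·(cos 84.20°, sin 84.20°) = (47.84, 2.044). TC is perpendicular to CQ; with |CQ| = 15.3 on the left of TC, Q = C + 15.3·(-0.9949, 0.1011) = (32.62, 3.590). Then cos ∠QCF = CQ·CF / (|CQ||CF|), giving 8.247°.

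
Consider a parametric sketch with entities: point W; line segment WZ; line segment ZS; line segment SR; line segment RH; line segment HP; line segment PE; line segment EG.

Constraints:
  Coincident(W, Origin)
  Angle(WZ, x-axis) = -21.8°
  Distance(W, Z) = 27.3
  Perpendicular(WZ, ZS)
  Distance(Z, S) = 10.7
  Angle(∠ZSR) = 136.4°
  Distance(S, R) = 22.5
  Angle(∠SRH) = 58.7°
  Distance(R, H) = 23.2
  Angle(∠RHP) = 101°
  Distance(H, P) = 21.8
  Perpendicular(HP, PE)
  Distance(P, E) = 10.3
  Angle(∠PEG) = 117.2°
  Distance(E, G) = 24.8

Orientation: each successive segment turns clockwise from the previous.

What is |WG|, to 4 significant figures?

28.43

W is at the origin; WZ runs at -21.8° with length 27.3, so Z = (25.35, -10.14). The perpendicularity gives ZS at right angles to WZ, so ZS runs at -111.8°; with |ZS| = 10.7, S = (21.37, -20.07). ∠ZSR = 136.4° gives SR at -155.4° from the x-axis; with |SR| = 22.5, R = (0.9162, -29.44). ∠SRH = 58.7° gives RH at 83.30° from the x-axis; with |RH| = 23.2, H = (3.623, -6.398). ∠RHP = 101.0° gives HP at 4.300° from the x-axis; with |HP| = 21.8, P = (25.36, -4.763). HP ⟂ PE, so PE runs at -85.70°; with |PE| = 10.3, E = (26.13, -15.03). ∠PEG = 117.2° gives EG at -148.5° from the x-axis; with |EG| = 24.8, G = (4.988, -27.99). Then |WG| = |G − W| = 28.43.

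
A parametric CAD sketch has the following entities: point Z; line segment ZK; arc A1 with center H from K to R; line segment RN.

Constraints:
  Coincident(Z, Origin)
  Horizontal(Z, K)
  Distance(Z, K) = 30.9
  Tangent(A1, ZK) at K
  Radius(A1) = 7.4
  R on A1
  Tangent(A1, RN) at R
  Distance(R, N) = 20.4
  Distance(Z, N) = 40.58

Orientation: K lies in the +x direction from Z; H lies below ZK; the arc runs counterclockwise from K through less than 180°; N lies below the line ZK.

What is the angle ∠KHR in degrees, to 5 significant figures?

103.39°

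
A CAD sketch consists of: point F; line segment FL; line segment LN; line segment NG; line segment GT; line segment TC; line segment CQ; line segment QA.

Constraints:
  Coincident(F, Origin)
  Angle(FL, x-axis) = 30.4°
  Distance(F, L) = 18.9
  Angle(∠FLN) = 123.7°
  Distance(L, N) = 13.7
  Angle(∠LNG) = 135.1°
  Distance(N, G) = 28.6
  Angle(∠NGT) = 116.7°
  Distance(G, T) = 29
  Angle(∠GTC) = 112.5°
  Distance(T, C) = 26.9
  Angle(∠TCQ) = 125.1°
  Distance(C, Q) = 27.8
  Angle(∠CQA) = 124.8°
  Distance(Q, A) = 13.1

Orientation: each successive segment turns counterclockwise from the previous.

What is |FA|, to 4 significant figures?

5.516

∠TCQ = 125.1° gives CQ at -42.70° from the x-axis; with |CQ| = 27.8, Q = (-13.05, -8.345). ∠CQA = 124.8° gives QA at 12.50° from the x-axis; with |QA| = 13.1, A = (-0.2607, -5.510). Then |FA| = |A − F| = 5.516.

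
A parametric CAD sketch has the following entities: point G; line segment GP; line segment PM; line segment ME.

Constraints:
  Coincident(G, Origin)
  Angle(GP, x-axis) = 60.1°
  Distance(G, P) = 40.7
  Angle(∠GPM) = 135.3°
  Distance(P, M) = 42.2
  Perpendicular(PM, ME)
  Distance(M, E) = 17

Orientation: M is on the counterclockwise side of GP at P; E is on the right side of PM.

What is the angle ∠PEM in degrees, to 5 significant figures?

68.058°

∠GPM = 135.3°, so PM runs at 60.1° + (180° − 135.3°) = 104.80° from the x-axis; with |PM| = 42.2, M = P + 42.2·(cos 104.80°, sin 104.80°) = (9.5086, 76.083). PM ⟂ ME; with |ME| = 17.0 on the right of PM, E = M + 17.0·(0.96682, 0.25545) = (25.945, 80.425). Then cos ∠PEM = EP·EM / (|EP||EM|), giving 68.058°.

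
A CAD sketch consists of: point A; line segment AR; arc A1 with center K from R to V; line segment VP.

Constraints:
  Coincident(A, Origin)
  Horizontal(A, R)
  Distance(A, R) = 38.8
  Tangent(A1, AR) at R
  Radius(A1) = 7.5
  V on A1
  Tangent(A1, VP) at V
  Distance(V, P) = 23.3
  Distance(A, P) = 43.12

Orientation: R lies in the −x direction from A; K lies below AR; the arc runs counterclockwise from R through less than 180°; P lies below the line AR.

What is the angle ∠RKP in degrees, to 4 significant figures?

160.1°

A is at the origin; A and R share the same y with |AR| = 38.8 and R on the −x side, so R = (-38.80, 0.000). A1 meets AR tangentially, so KR is at right angles to AR, so K = R + (0, -7.5) = (-38.80, -7.500). Since KV ⟂ VP (tangency), |KP| = √(7.5² + 23.3²) = 24.48 regardless of where V sits on A1. So P lies on both circle(A, 43.12) and circle(K, 24.48); the below-AR intersection is P = (-30.47, -30.51). V is the foot of the tangent from P: V = (-44.73, -12.09).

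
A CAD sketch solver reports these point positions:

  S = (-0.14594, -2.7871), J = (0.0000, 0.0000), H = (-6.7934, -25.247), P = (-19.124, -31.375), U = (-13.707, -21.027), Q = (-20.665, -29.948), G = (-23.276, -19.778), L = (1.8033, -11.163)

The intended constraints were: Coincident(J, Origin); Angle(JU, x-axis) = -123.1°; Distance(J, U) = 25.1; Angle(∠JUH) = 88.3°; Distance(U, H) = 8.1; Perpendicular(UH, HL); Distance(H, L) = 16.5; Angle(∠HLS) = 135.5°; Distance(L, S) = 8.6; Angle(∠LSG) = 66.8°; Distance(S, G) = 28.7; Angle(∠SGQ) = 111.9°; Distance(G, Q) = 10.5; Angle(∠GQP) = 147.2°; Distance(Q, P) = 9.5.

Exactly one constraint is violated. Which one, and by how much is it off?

Distance(Q, P) = 9.5 — off by 7.40.

J = (0.00, 0.00) ✓; JU at -123.1° ✓; |JU| = 25.10 ✓; ∠JUH = 88.30° ✓; |UH| = 8.100 ✓; ∠(UH, HL) = 90.00° ✓; |HL| = 16.50 ✓; ∠HLS = 135.5° ✓; |LS| = 8.600 ✓; ∠LSG = 66.80° ✓; |SG| = 28.70 ✓; ∠SGQ = 111.9° ✓; |GQ| = 10.50 ✓; ∠GQP = 147.2° ✓; |QP| = 2.100 ✗.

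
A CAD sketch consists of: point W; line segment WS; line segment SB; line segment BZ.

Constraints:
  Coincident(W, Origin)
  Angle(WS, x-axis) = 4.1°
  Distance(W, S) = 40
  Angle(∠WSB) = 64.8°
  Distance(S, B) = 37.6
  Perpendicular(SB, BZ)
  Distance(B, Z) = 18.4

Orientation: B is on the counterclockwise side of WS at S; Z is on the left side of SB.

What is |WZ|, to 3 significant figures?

27.2

∠WSB = 64.8°, so SB runs at 4.1° + (180° − 64.8°) = 119° from the x-axis; with |SB| = 37.6, B = S + 37.6·(cos 119°, sin 119°) = (21.5, 35.6). The perpendicularity gives BZ at right angles to SB; with |BZ| = 18.4 on the left of SB, Z = B + 18.4·(-0.872, -0.489) = (5.45, 26.6). Then |WZ| = |Z − W| = 27.2.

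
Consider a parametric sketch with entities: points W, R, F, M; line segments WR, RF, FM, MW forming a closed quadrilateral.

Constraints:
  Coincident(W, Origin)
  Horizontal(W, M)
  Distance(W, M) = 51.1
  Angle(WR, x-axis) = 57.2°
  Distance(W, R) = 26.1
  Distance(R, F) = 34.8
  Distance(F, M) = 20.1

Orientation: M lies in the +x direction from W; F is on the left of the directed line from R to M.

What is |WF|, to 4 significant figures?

52.81

W is at the origin; W and M share the same y with |WM| = 51.1 and M in +x, so M = (51.1, 0). WR runs at 57.2° with |WR| = 26.1, so R = (14.14, 21.94). F is determined by |RF| = 34.8 and |FM| = 20.1 together: it lies at the intersection of circle(R, 34.8) and circle(M, 20.1). With |RM| = 42.98, the foot of the radical line on RM is 30.88 from R and the perpendicular offset is √(34.8² − 30.88²) = 16.05. Taking the left-of-RM solution: F = (48.88, 19.98).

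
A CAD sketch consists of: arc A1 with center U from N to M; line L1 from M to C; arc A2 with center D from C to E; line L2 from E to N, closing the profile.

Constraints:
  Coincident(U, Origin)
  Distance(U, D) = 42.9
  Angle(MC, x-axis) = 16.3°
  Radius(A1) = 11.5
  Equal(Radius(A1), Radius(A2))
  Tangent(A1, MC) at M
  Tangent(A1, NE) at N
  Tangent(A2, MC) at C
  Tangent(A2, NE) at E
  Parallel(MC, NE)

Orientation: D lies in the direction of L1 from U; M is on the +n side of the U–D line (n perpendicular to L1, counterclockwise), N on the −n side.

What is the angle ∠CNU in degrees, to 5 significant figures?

61.803°

The slot axis is L1's direction at 16.3°, so u = (cos 16.3°, sin 16.3°) = (0.95981, 0.28067) and n = (−sin 16.3°, cos 16.3°) = (-0.28067, 0.95981). U is at the origin and D lies 42.9 along u from U, so D = 42.9·u = (41.176, 12.041). Tangency of A1 to both parallel lines with radius 11.5 puts M and N at U ± 11.5·n: M = (-3.2277, 11.038), N = (3.2277, -11.038). Equal radii place C and E the same way about D: C = D + 11.5·n = (37.948, 23.078), E = D − 11.5·n = (44.403, 1.0028). Then cos ∠CNU = NC·NU / (|NC||NU|), giving 61.803°.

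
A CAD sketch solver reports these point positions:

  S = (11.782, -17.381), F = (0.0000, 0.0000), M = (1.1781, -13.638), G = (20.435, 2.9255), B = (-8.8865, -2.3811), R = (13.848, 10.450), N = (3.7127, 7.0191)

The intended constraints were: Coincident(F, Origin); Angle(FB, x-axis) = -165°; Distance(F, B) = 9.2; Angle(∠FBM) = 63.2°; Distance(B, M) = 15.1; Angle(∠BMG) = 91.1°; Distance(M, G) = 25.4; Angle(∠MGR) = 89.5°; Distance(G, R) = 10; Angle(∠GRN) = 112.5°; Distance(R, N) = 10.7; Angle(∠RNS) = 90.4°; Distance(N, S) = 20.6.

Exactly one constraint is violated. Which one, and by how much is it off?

Distance(N, S) = 20.6 — off by 5.10.

F = (0.00, 0.00) ✓; FB at -165.0° ✓; |FB| = 9.200 ✓; ∠FBM = 63.20° ✓; |BM| = 15.10 ✓; ∠BMG = 91.10° ✓; |MG| = 25.40 ✓; ∠MGR = 89.50° ✓; |GR| = 10.00 ✓; ∠GRN = 112.5° ✓; |RN| = 10.70 ✓; ∠RNS = 90.40° ✓; |NS| = 25.70 ✗.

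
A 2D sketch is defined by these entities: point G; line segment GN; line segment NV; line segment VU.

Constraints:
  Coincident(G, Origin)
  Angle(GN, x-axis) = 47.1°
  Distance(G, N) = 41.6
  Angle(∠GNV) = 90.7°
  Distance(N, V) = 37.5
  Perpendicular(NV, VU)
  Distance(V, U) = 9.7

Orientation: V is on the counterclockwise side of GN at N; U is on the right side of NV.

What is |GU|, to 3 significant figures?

63.8

G is at the origin; GN runs at 47.1° with length 41.6, so N = 41.6·(cos 47.1°, sin 47.1°) = (28.3, 30.5). ∠GNV = 90.7°, so NV runs at 47.1° + (180° − 90.7°) = 136° from the x-axis; with |NV| = 37.5, V = N + 37.5·(cos 136°, sin 136°) = (1.16, 56.3). NV ⟂ VU; with |VU| = 9.7 on the right of NV, U = V + 9.7·(0.690, 0.724) = (7.85, 63.4). Then |GU| = |U − G| = 63.8.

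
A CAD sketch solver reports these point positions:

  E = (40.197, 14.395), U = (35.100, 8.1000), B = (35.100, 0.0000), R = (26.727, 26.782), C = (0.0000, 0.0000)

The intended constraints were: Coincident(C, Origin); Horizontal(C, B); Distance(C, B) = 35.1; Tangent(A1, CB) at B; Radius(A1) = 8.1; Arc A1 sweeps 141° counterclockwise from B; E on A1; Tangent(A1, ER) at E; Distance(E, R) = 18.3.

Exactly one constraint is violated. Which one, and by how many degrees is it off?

Tangent(A1, ER) at E — off by 3.60°.

C = (0.00, 0.00) ✓; C.y = 0.00, B.y = 0.00 ✓; |CB| = 35.10 ✓; ∠(UB, BC) = 90.00° ✓; |UB| = 8.100 ✓; bearing(U→E) − bearing(U→B) = 141.0° ✓; |UE| = 8.100 ✓; ∠(UE, ER) = 93.60° ✗; |ER| = 18.30 ✓.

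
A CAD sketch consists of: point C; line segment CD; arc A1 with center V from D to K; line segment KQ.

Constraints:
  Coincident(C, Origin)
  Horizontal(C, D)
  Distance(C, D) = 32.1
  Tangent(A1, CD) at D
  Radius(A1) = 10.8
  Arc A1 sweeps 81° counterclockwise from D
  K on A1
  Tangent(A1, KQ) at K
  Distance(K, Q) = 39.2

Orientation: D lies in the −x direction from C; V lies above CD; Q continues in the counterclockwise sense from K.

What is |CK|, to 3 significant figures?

23.3

Since A1 is tangent to CD there, VD ⟂ CD, so V = D + (0, 10.8) = (-32.1, 10.8). On A1, D sits at bearing -90° from V; an 81° counterclockwise sweep puts K at bearing -9°, so K = V + 10.8·(cos -9°, sin -9°) = (-21.4, 9.11). Then |CK| = |K − C| = 23.3.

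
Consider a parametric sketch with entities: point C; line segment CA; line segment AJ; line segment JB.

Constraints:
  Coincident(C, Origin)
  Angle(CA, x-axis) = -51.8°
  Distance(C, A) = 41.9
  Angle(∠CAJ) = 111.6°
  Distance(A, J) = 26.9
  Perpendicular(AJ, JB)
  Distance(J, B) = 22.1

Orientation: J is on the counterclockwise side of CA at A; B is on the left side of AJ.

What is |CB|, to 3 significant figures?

45.6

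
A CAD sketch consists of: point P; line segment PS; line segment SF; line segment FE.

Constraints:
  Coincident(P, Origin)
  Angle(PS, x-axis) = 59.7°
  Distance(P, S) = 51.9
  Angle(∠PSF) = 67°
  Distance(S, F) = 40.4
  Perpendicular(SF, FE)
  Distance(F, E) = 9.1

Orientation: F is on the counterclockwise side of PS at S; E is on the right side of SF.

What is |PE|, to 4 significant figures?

60.33

P is at the origin; PS runs at 59.7° with length 51.9, so S = 51.9·(cos 59.7°, sin 59.7°) = (26.18, 44.81). ∠PSF = 67.0°, so SF runs at 59.7° + (180° − 67.0°) = 172.7° from the x-axis; with |SF| = 40.4, F = S + 40.4·(cos 172.7°, sin 172.7°) = (-13.89, 49.94). SF ⟂ FE; with |FE| = 9.1 on the right of SF, E = F + 9.1·(0.1271, 0.9919) = (-12.73, 58.97). Then |PE| = |E − P| = 60.33.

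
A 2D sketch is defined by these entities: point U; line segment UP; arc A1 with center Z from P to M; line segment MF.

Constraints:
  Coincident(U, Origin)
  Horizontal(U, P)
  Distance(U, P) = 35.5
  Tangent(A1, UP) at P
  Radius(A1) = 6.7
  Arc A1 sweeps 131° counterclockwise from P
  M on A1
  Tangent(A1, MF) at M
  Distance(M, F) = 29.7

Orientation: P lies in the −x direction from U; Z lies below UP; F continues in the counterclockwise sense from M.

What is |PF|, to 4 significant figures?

36.48

On A1, P sits at bearing 90° from Z; a 131° counterclockwise sweep puts M at bearing 221°, so M = Z + 6.7·(cos 221°, sin 221°) = (-40.56, -11.10). Tangency of A1 to MF means the radius ZM is perpendicular to MF, so MF runs along (−sin 221°, cos 221°); with |MF| = 29.7, F = (-21.07, -33.51). Then |PF| = |F − P| = 36.48.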